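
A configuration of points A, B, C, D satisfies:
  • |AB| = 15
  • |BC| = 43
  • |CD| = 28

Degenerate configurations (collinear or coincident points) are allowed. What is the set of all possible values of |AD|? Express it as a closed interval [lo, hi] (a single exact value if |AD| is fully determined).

|AD| ∈ [0, 86]  (≈ [0.0000, 86.0000])

|AB| ∈ {15}
|BC| ∈ {43}
|CD| ∈ {28}
|AC| ∈ [28, 58]
|BD| ∈ [15, 71]
|AD| ∈ [0, 86]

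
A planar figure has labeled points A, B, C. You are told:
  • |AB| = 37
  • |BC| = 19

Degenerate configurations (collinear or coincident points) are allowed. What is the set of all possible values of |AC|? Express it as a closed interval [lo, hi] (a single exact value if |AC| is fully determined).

|AC| ∈ [18, 56]  (≈ [18.0000, 56.0000])

|AB| ∈ {37}
|BC| ∈ {19}
|AC| ∈ [18, 56]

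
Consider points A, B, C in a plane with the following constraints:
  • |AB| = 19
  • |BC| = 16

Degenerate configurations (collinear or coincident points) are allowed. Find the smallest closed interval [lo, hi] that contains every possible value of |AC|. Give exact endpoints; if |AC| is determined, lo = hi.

|AC| ∈ [3, 35]  (≈ [3.0000, 35.0000])

|AB| ∈ {19}
|BC| ∈ {16}
|AC| ∈ [3, 35]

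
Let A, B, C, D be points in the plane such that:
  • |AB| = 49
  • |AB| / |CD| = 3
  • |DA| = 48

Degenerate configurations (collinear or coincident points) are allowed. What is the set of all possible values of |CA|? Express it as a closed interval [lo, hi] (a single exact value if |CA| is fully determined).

|AB| ∈ {49}
|AD| ∈ {48}
|CD| ∈ {49/3}
|BD| ∈ [1, 97]
|AC| ∈ [95/3, 193/3]
|BC| ∈ [0, 340/3]

|CA| ∈ [95/3, 193/3]  (≈ [31.6667, 64.3333])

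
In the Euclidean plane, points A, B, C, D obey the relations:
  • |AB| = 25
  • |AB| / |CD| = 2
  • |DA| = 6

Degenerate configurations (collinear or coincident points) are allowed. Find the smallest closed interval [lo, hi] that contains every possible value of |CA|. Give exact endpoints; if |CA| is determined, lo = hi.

|CA| ∈ [13/2, 37/2]  (≈ [6.5000, 18.5000])

|AB| ∈ {25}
|AD| ∈ {6}
|CD| ∈ {25/2}
|BD| ∈ [19, 31]
|AC| ∈ [13/2, 37/2]
|BC| ∈ [13/2, 87/2]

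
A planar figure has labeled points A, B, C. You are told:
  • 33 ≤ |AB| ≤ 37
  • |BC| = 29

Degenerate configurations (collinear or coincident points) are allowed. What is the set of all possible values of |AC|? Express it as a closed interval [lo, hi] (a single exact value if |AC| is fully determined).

|AC| ∈ [4, 66]  (≈ [4.0000, 66.0000])

|AB| ∈ [33, 37]
|BC| ∈ {29}
|AC| ∈ [4, 66]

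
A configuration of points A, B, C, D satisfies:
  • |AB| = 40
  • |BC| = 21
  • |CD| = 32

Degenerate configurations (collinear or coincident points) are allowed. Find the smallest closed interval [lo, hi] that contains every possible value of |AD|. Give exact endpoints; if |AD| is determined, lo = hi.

|AD| ∈ [0, 93]  (≈ [0.0000, 93.0000])

|AB| ∈ {40}
|BC| ∈ {21}
|CD| ∈ {32}
|AC| ∈ [19, 61]
|BD| ∈ [11, 53]
|AD| ∈ [0, 93]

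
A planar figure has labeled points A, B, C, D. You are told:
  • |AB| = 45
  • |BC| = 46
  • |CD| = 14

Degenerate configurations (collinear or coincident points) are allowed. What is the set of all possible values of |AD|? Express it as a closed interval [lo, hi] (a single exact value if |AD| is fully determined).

|AB| ∈ {45}
|BC| ∈ {46}
|CD| ∈ {14}
|AC| ∈ [1, 91]
|BD| ∈ [32, 60]
|AD| ∈ [0, 105]

|AD| ∈ [0, 105]  (≈ [0.0000, 105.0000])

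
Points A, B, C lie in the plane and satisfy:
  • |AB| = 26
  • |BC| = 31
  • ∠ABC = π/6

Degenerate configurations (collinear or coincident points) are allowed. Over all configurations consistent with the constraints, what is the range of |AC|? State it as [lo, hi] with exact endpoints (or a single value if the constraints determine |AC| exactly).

|AC| = √(1637 - 806·√(3))  (≈ 15.5231)

|AB| ∈ {26}
|BC| ∈ {31}
|AC| ∈ {√(1637 - 806·√(3))}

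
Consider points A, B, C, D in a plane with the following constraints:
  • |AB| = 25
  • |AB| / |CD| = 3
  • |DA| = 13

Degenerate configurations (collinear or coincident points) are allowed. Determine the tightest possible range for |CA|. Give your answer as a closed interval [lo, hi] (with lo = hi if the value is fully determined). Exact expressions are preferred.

|AB| ∈ {25}
|AD| ∈ {13}
|CD| ∈ {25/3}
|BD| ∈ [12, 38]
|AC| ∈ [14/3, 64/3]
|BC| ∈ [11/3, 139/3]

|CA| ∈ [14/3, 64/3]  (≈ [4.6667, 21.3333])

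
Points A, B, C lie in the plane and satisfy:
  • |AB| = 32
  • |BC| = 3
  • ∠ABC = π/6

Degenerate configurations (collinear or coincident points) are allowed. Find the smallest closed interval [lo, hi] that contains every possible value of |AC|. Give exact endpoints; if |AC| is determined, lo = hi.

|AB| ∈ {32}
|BC| ∈ {3}
|AC| ∈ {√(1033 - 96·√(3))}

|AC| = √(1033 - 96·√(3))  (≈ 29.4402)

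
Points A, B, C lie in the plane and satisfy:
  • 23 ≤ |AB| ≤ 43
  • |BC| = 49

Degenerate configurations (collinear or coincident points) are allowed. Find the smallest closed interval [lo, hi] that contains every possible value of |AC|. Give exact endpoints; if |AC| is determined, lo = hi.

|AC| ∈ [6, 92]  (≈ [6.0000, 92.0000])

|AB| ∈ [23, 43]
|BC| ∈ {49}
|AC| ∈ [6, 92]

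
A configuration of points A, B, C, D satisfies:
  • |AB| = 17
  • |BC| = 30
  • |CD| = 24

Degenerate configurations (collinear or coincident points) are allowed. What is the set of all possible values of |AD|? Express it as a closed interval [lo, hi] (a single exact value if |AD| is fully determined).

|AD| ∈ [0, 71]  (≈ [0.0000, 71.0000])

|AB| ∈ {17}
|BC| ∈ {30}
|CD| ∈ {24}
|AC| ∈ [13, 47]
|BD| ∈ [6, 54]
|AD| ∈ [0, 71]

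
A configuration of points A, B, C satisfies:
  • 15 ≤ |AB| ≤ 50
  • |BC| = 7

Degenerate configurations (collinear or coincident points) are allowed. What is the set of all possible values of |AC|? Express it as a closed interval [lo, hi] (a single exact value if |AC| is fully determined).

|AC| ∈ [8, 57]  (≈ [8.0000, 57.0000])

|AB| ∈ [15, 50]
|BC| ∈ {7}
|AC| ∈ [8, 57]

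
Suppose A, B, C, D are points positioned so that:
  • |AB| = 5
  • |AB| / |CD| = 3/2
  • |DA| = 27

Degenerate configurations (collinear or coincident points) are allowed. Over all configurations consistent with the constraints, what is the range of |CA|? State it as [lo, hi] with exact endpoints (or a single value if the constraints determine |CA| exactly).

|CA| ∈ [71/3, 91/3]  (≈ [23.6667, 30.3333])

|AB| ∈ {5}
|AD| ∈ {27}
|CD| ∈ {10/3}
|BD| ∈ [22, 32]
|AC| ∈ [71/3, 91/3]
|BC| ∈ [56/3, 106/3]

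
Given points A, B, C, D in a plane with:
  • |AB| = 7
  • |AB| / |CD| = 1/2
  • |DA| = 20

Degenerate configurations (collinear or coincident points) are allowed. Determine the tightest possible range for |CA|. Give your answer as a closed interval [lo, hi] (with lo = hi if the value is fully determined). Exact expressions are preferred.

|AB| ∈ {7}
|AD| ∈ {20}
|CD| ∈ {14}
|BD| ∈ [13, 27]
|AC| ∈ [6, 34]
|BC| ∈ [0, 41]

|CA| ∈ [6, 34]  (≈ [6.0000, 34.0000])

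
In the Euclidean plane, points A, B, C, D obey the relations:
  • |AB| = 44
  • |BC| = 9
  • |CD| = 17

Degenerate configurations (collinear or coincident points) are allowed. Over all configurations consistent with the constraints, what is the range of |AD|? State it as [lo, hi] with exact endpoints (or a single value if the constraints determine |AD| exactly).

|AD| ∈ [18, 70]  (≈ [18.0000, 70.0000])

|AB| ∈ {44}
|BC| ∈ {9}
|CD| ∈ {17}
|AC| ∈ [35, 53]
|BD| ∈ [8, 26]
|AD| ∈ [18, 70]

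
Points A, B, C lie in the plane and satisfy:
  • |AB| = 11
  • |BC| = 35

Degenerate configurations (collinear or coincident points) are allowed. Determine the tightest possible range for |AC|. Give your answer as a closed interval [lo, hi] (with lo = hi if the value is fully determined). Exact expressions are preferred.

|AB| ∈ {11}
|BC| ∈ {35}
|AC| ∈ [24, 46]

|AC| ∈ [24, 46]  (≈ [24.0000, 46.0000])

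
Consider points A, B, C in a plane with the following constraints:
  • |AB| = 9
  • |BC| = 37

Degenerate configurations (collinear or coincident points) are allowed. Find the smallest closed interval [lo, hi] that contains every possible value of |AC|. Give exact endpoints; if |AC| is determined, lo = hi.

|AC| ∈ [28, 46]  (≈ [28.0000, 46.0000])

|AB| ∈ {9}
|BC| ∈ {37}
|AC| ∈ [28, 46]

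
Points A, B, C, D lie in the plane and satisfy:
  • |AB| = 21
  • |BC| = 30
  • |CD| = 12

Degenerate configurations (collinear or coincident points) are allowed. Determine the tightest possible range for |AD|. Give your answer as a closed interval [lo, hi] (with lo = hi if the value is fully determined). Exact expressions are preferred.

|AB| ∈ {21}
|BC| ∈ {30}
|CD| ∈ {12}
|AC| ∈ [9, 51]
|BD| ∈ [18, 42]
|AD| ∈ [0, 63]

|AD| ∈ [0, 63]  (≈ [0.0000, 63.0000])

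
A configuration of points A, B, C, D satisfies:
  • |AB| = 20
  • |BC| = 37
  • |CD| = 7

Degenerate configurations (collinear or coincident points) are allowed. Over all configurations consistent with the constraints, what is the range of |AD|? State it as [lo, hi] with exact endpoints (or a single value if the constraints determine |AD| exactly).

|AB| ∈ {20}
|BC| ∈ {37}
|CD| ∈ {7}
|AC| ∈ [17, 57]
|BD| ∈ [30, 44]
|AD| ∈ [10, 64]

|AD| ∈ [10, 64]  (≈ [10.0000, 64.0000])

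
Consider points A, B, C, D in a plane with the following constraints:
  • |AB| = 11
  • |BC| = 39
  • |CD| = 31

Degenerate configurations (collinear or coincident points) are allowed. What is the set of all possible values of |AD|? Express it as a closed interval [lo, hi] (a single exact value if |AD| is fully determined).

|AD| ∈ [0, 81]  (≈ [0.0000, 81.0000])

|AB| ∈ {11}
|BC| ∈ {39}
|CD| ∈ {31}
|AC| ∈ [28, 50]
|BD| ∈ [8, 70]
|AD| ∈ [0, 81]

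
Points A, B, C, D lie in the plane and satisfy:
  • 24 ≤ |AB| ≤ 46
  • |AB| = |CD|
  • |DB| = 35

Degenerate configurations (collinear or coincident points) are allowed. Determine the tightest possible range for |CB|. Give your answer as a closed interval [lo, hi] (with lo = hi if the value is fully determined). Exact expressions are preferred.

|CB| ∈ [0, 81]  (≈ [0.0000, 81.0000])

|AB| ∈ [24, 46]
|BD| ∈ {35}
|CD| ∈ [24, 46]
|AD| ∈ [0, 81]
|BC| ∈ [0, 81]
|AC| ∈ [0, 127]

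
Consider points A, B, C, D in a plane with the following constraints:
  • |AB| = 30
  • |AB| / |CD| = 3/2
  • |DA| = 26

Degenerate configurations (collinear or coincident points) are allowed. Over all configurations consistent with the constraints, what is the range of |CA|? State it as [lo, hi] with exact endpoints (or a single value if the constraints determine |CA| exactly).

|AB| ∈ {30}
|AD| ∈ {26}
|CD| ∈ {20}
|BD| ∈ [4, 56]
|AC| ∈ [6, 46]
|BC| ∈ [0, 76]

|CA| ∈ [6, 46]  (≈ [6.0000, 46.0000])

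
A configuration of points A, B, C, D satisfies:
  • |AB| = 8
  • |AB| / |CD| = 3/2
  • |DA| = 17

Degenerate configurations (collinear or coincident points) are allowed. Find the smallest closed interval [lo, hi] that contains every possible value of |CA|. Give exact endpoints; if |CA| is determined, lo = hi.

|CA| ∈ [35/3, 67/3]  (≈ [11.6667, 22.3333])

|AB| ∈ {8}
|AD| ∈ {17}
|CD| ∈ {16/3}
|BD| ∈ [9, 25]
|AC| ∈ [35/3, 67/3]
|BC| ∈ [11/3, 91/3]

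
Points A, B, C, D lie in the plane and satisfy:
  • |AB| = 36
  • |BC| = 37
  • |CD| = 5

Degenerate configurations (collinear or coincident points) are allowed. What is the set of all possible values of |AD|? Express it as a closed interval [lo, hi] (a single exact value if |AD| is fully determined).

|AD| ∈ [0, 78]  (≈ [0.0000, 78.0000])

|AB| ∈ {36}
|BC| ∈ {37}
|CD| ∈ {5}
|AC| ∈ [1, 73]
|BD| ∈ [32, 42]
|AD| ∈ [0, 78]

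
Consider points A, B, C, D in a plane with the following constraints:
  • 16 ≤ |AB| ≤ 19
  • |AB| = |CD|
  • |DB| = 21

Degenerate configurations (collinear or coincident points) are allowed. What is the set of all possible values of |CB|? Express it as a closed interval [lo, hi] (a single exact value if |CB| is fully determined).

|AB| ∈ [16, 19]
|BD| ∈ {21}
|CD| ∈ [16, 19]
|AD| ∈ [2, 40]
|BC| ∈ [2, 40]
|AC| ∈ [0, 59]

|CB| ∈ [2, 40]  (≈ [2.0000, 40.0000])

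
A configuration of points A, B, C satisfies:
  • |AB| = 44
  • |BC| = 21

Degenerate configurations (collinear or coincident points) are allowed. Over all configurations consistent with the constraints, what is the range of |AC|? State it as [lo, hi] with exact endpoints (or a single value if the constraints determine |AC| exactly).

|AB| ∈ {44}
|BC| ∈ {21}
|AC| ∈ [23, 65]

|AC| ∈ [23, 65]  (≈ [23.0000, 65.0000])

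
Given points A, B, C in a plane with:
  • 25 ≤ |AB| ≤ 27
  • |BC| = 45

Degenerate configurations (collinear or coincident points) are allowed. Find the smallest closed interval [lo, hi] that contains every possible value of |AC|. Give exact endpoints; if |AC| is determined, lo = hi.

|AB| ∈ [25, 27]
|BC| ∈ {45}
|AC| ∈ [18, 72]

|AC| ∈ [18, 72]  (≈ [18.0000, 72.0000])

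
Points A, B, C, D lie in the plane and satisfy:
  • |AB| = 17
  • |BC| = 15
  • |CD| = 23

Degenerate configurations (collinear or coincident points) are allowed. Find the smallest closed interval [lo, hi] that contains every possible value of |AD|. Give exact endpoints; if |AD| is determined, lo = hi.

|AB| ∈ {17}
|BC| ∈ {15}
|CD| ∈ {23}
|AC| ∈ [2, 32]
|BD| ∈ [8, 38]
|AD| ∈ [0, 55]

|AD| ∈ [0, 55]  (≈ [0.0000, 55.0000])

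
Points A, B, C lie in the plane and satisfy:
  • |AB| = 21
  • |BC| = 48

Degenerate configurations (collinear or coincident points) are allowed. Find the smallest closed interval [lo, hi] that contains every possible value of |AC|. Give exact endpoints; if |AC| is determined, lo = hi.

|AB| ∈ {21}
|BC| ∈ {48}
|AC| ∈ [27, 69]

|AC| ∈ [27, 69]  (≈ [27.0000, 69.0000])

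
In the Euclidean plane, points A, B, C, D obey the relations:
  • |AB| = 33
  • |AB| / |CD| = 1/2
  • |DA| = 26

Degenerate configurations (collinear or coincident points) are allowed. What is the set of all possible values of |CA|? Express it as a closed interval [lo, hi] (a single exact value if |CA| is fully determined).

|CA| ∈ [40, 92]  (≈ [40.0000, 92.0000])

|AB| ∈ {33}
|AD| ∈ {26}
|CD| ∈ {66}
|BD| ∈ [7, 59]
|AC| ∈ [40, 92]
|BC| ∈ [7, 125]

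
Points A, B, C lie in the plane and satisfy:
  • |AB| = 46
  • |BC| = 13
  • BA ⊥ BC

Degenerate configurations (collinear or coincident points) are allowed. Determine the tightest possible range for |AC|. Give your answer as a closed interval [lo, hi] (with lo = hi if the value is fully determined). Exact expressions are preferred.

|AB| ∈ {46}
|BC| ∈ {13}
|AC| ∈ {√(2285)}

|AC| = √(2285)  (≈ 47.8017)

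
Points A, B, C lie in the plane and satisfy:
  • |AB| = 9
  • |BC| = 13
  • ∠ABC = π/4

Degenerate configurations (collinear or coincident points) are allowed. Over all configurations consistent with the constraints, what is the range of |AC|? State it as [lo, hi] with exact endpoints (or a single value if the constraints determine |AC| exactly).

|AB| ∈ {9}
|BC| ∈ {13}
|AC| ∈ {√(250 - 117·√(2))}

|AC| = √(250 - 117·√(2))  (≈ 9.1944)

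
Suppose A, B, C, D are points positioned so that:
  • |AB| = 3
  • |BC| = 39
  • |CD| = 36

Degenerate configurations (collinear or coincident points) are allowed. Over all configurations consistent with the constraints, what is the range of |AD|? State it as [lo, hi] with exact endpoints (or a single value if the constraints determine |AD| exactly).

|AD| ∈ [0, 78]  (≈ [0.0000, 78.0000])

|AB| ∈ {3}
|BC| ∈ {39}
|CD| ∈ {36}
|AC| ∈ [36, 42]
|BD| ∈ [3, 75]
|AD| ∈ [0, 78]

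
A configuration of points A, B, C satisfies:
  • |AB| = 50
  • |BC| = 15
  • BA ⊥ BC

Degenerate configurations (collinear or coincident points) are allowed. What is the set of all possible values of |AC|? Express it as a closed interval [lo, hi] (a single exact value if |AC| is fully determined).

|AC| = 5·√(109)  (≈ 52.2015)

|AB| ∈ {50}
|BC| ∈ {15}
|AC| ∈ {5·√(109)}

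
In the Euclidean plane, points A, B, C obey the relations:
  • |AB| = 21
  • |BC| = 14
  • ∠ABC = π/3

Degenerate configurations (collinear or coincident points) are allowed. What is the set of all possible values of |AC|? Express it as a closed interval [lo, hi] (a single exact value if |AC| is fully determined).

|AB| ∈ {21}
|BC| ∈ {14}
|AC| ∈ {7·√(7)}

|AC| = 7·√(7)  (≈ 18.5203)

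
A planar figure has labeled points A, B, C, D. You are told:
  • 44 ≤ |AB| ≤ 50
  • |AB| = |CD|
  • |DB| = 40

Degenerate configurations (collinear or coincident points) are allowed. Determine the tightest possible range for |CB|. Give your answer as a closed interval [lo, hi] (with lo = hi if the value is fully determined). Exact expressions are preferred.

|AB| ∈ [44, 50]
|BD| ∈ {40}
|CD| ∈ [44, 50]
|AD| ∈ [4, 90]
|BC| ∈ [4, 90]
|AC| ∈ [0, 140]

|CB| ∈ [4, 90]  (≈ [4.0000, 90.0000])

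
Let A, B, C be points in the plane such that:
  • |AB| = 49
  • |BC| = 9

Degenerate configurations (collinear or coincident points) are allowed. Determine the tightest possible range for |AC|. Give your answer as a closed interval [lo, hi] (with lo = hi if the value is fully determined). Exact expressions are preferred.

|AB| ∈ {49}
|BC| ∈ {9}
|AC| ∈ [40, 58]

|AC| ∈ [40, 58]  (≈ [40.0000, 58.0000])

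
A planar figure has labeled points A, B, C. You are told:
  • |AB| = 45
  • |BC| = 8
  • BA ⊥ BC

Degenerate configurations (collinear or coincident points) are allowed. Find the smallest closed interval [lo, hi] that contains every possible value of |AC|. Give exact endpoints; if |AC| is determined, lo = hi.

|AC| = √(2089)  (≈ 45.7056)

|AB| ∈ {45}
|BC| ∈ {8}
|AC| ∈ {√(2089)}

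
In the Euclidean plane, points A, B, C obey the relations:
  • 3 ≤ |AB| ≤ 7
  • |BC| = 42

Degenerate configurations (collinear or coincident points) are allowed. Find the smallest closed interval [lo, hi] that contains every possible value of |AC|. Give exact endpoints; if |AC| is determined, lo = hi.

|AB| ∈ [3, 7]
|BC| ∈ {42}
|AC| ∈ [35, 49]

|AC| ∈ [35, 49]  (≈ [35.0000, 49.0000])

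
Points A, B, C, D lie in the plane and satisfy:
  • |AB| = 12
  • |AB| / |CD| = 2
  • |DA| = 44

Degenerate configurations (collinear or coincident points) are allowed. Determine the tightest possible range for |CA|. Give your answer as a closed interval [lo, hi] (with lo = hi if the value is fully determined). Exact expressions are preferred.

|CA| ∈ [38, 50]  (≈ [38.0000, 50.0000])

|AB| ∈ {12}
|AD| ∈ {44}
|CD| ∈ {6}
|BD| ∈ [32, 56]
|AC| ∈ [38, 50]
|BC| ∈ [26, 62]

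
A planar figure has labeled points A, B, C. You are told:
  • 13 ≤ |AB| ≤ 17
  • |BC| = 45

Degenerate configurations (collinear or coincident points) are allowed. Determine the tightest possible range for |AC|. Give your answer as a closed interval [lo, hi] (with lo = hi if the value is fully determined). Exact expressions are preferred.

|AC| ∈ [28, 62]  (≈ [28.0000, 62.0000])

|AB| ∈ [13, 17]
|BC| ∈ {45}
|AC| ∈ [28, 62]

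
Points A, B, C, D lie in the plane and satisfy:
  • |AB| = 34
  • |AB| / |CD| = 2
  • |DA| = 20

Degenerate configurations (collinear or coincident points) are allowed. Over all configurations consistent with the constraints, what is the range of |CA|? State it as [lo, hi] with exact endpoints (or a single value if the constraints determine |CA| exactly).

|AB| ∈ {34}
|AD| ∈ {20}
|CD| ∈ {17}
|BD| ∈ [14, 54]
|AC| ∈ [3, 37]
|BC| ∈ [0, 71]

|CA| ∈ [3, 37]  (≈ [3.0000, 37.0000])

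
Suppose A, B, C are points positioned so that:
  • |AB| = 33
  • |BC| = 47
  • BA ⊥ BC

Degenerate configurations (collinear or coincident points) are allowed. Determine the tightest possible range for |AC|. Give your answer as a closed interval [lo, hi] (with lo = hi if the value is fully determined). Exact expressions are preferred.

|AB| ∈ {33}
|BC| ∈ {47}
|AC| ∈ {√(3298)}

|AC| = √(3298)  (≈ 57.4282)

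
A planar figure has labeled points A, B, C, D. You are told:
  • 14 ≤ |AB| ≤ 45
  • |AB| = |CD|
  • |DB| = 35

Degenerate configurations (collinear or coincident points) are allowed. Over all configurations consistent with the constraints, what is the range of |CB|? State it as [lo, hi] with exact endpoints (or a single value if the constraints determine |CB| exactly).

|CB| ∈ [0, 80]  (≈ [0.0000, 80.0000])

|AB| ∈ [14, 45]
|BD| ∈ {35}
|CD| ∈ [14, 45]
|AD| ∈ [0, 80]
|BC| ∈ [0, 80]
|AC| ∈ [0, 125]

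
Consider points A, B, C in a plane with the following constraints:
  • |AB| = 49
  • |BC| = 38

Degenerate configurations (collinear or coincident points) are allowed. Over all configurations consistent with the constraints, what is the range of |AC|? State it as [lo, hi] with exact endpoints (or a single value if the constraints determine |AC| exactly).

|AB| ∈ {49}
|BC| ∈ {38}
|AC| ∈ [11, 87]

|AC| ∈ [11, 87]  (≈ [11.0000, 87.0000])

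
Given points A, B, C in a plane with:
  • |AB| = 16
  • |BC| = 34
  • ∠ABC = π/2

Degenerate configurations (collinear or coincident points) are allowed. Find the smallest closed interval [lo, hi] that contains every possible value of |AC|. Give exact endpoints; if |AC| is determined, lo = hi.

|AC| = 2·√(353)  (≈ 37.5766)

|AB| ∈ {16}
|BC| ∈ {34}
|AC| ∈ {2·√(353)}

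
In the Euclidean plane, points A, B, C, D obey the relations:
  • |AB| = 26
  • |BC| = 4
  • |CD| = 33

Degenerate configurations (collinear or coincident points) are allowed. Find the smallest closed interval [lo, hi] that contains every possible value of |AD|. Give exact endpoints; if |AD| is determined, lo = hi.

|AD| ∈ [3, 63]  (≈ [3.0000, 63.0000])

|AB| ∈ {26}
|BC| ∈ {4}
|CD| ∈ {33}
|AC| ∈ [22, 30]
|BD| ∈ [29, 37]
|AD| ∈ [3, 63]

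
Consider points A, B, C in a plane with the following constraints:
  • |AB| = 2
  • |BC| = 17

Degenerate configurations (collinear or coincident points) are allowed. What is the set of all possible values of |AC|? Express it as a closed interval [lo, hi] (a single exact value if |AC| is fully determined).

|AB| ∈ {2}
|BC| ∈ {17}
|AC| ∈ [15, 19]

|AC| ∈ [15, 19]  (≈ [15.0000, 19.0000])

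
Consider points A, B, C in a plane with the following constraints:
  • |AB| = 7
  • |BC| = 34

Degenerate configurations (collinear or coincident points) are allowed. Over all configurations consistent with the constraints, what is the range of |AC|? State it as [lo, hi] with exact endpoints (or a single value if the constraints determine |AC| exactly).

|AC| ∈ [27, 41]  (≈ [27.0000, 41.0000])

|AB| ∈ {7}
|BC| ∈ {34}
|AC| ∈ [27, 41]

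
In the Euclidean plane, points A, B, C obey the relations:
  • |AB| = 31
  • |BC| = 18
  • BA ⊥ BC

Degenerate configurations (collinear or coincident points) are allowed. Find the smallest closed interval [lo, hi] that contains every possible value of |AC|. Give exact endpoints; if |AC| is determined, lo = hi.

|AB| ∈ {31}
|BC| ∈ {18}
|AC| ∈ {√(1285)}

|AC| = √(1285)  (≈ 35.8469)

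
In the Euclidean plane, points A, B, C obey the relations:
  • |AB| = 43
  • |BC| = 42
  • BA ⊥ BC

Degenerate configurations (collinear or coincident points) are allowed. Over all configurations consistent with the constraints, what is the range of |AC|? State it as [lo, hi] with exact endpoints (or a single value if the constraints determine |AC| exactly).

|AB| ∈ {43}
|BC| ∈ {42}
|AC| ∈ {√(3613)}

|AC| = √(3613)  (≈ 60.1082)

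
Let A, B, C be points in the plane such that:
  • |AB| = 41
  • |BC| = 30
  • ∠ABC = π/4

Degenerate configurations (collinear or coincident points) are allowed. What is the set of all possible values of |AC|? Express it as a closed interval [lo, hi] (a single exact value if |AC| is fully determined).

|AC| = √(2581 - 1230·√(2))  (≈ 29.0089)

|AB| ∈ {41}
|BC| ∈ {30}
|AC| ∈ {√(2581 - 1230·√(2))}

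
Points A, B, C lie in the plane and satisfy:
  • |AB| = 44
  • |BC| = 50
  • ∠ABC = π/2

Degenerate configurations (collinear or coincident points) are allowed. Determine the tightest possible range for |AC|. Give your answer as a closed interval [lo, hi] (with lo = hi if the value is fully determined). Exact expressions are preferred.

|AC| = 2·√(1109)  (≈ 66.6033)

|AB| ∈ {44}
|BC| ∈ {50}
|AC| ∈ {2·√(1109)}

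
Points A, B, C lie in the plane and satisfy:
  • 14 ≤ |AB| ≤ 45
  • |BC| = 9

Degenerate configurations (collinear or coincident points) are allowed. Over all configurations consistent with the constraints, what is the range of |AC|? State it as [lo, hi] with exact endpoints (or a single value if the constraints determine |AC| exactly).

|AB| ∈ [14, 45]
|BC| ∈ {9}
|AC| ∈ [5, 54]

|AC| ∈ [5, 54]  (≈ [5.0000, 54.0000])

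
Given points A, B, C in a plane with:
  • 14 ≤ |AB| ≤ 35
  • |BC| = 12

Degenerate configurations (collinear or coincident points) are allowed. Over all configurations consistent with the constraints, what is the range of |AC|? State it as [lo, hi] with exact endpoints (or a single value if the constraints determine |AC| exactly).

|AB| ∈ [14, 35]
|BC| ∈ {12}
|AC| ∈ [2, 47]

|AC| ∈ [2, 47]  (≈ [2.0000, 47.0000])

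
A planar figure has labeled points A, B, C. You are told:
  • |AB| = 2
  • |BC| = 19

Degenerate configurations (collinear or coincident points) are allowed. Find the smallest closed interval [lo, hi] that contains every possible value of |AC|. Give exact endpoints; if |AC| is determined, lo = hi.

|AC| ∈ [17, 21]  (≈ [17.0000, 21.0000])

|AB| ∈ {2}
|BC| ∈ {19}
|AC| ∈ [17, 21]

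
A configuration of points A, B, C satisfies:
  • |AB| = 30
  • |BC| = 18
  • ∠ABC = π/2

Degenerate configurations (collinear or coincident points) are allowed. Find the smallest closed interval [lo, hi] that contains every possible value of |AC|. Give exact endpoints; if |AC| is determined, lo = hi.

|AB| ∈ {30}
|BC| ∈ {18}
|AC| ∈ {6·√(34)}

|AC| = 6·√(34)  (≈ 34.9857)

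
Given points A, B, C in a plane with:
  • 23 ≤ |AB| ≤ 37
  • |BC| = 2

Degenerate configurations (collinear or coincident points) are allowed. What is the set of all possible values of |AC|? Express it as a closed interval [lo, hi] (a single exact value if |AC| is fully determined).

|AC| ∈ [21, 39]  (≈ [21.0000, 39.0000])

|AB| ∈ [23, 37]
|BC| ∈ {2}
|AC| ∈ [21, 39]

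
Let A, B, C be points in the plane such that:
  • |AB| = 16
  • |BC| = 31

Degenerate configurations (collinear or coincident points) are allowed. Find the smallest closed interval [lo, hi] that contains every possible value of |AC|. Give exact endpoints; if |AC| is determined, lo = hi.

|AC| ∈ [15, 47]  (≈ [15.0000, 47.0000])

|AB| ∈ {16}
|BC| ∈ {31}
|AC| ∈ [15, 47]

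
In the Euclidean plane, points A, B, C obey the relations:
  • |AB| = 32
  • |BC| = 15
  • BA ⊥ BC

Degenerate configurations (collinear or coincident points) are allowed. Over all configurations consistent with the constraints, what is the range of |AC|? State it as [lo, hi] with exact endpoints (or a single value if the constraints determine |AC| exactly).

|AB| ∈ {32}
|BC| ∈ {15}
|AC| ∈ {√(1249)}

|AC| = √(1249)  (≈ 35.3412)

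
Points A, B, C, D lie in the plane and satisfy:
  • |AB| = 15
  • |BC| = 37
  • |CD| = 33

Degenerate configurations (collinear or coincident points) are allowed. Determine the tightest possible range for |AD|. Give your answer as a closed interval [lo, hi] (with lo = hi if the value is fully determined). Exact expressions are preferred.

|AB| ∈ {15}
|BC| ∈ {37}
|CD| ∈ {33}
|AC| ∈ [22, 52]
|BD| ∈ [4, 70]
|AD| ∈ [0, 85]

|AD| ∈ [0, 85]  (≈ [0.0000, 85.0000])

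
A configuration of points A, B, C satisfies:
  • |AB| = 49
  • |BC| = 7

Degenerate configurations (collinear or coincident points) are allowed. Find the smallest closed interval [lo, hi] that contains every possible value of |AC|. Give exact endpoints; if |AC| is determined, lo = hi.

|AC| ∈ [42, 56]  (≈ [42.0000, 56.0000])

|AB| ∈ {49}
|BC| ∈ {7}
|AC| ∈ [42, 56]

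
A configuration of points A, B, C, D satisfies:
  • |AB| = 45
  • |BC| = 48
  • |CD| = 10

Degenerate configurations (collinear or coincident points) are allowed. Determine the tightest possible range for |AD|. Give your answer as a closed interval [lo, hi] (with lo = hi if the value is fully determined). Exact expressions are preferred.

|AD| ∈ [0, 103]  (≈ [0.0000, 103.0000])

|AB| ∈ {45}
|BC| ∈ {48}
|CD| ∈ {10}
|AC| ∈ [3, 93]
|BD| ∈ [38, 58]
|AD| ∈ [0, 103]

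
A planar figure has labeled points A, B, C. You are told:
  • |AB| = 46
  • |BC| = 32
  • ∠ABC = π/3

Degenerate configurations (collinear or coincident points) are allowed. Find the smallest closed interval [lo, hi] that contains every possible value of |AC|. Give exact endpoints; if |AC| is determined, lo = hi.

|AB| ∈ {46}
|BC| ∈ {32}
|AC| ∈ {2·√(417)}

|AC| = 2·√(417)  (≈ 40.8412)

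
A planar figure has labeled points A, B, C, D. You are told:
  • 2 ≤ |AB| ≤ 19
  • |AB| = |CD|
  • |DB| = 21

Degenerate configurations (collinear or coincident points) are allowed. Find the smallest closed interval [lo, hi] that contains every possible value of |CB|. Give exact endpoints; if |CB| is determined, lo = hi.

|CB| ∈ [2, 40]  (≈ [2.0000, 40.0000])

|AB| ∈ [2, 19]
|BD| ∈ {21}
|CD| ∈ [2, 19]
|AD| ∈ [2, 40]
|BC| ∈ [2, 40]
|AC| ∈ [0, 59]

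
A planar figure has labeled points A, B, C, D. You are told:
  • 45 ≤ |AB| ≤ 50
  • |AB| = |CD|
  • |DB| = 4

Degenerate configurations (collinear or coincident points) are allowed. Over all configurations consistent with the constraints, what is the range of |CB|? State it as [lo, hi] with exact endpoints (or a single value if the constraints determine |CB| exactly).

|AB| ∈ [45, 50]
|BD| ∈ {4}
|CD| ∈ [45, 50]
|AD| ∈ [41, 54]
|BC| ∈ [41, 54]
|AC| ∈ [0, 104]

|CB| ∈ [41, 54]  (≈ [41.0000, 54.0000])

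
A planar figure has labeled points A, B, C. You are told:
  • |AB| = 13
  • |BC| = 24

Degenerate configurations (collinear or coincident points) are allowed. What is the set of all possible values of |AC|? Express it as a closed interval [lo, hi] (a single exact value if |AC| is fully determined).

|AB| ∈ {13}
|BC| ∈ {24}
|AC| ∈ [11, 37]

|AC| ∈ [11, 37]  (≈ [11.0000, 37.0000])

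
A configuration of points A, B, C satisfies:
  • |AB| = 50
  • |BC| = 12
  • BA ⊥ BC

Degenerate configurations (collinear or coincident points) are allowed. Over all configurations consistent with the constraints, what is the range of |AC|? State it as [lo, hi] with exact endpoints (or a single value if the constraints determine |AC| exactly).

|AC| = 2·√(661)  (≈ 51.4198)

|AB| ∈ {50}
|BC| ∈ {12}
|AC| ∈ {2·√(661)}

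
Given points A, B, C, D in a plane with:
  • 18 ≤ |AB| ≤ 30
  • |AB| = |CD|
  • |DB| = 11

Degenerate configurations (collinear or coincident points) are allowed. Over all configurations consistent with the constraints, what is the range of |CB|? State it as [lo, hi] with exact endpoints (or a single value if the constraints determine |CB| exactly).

|AB| ∈ [18, 30]
|BD| ∈ {11}
|CD| ∈ [18, 30]
|AD| ∈ [7, 41]
|BC| ∈ [7, 41]
|AC| ∈ [0, 71]

|CB| ∈ [7, 41]  (≈ [7.0000, 41.0000])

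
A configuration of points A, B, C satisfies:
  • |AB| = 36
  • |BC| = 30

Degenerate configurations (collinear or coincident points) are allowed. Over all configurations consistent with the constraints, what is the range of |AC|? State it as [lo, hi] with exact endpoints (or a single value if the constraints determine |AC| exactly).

|AC| ∈ [6, 66]  (≈ [6.0000, 66.0000])

|AB| ∈ {36}
|BC| ∈ {30}
|AC| ∈ [6, 66]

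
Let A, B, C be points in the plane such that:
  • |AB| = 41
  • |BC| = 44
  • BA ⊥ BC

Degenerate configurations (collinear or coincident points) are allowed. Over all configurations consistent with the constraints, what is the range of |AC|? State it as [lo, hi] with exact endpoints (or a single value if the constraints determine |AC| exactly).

|AB| ∈ {41}
|BC| ∈ {44}
|AC| ∈ {√(3617)}

|AC| = √(3617)  (≈ 60.1415)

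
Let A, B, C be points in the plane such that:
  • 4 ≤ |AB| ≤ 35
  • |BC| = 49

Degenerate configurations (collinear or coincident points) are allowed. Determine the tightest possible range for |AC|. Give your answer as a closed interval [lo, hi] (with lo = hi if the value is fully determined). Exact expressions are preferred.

|AC| ∈ [14, 84]  (≈ [14.0000, 84.0000])

|AB| ∈ [4, 35]
|BC| ∈ {49}
|AC| ∈ [14, 84]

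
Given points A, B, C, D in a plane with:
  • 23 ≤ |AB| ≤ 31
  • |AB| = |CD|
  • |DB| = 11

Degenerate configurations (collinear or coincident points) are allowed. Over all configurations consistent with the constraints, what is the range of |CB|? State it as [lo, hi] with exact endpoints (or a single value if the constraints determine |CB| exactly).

|AB| ∈ [23, 31]
|BD| ∈ {11}
|CD| ∈ [23, 31]
|AD| ∈ [12, 42]
|BC| ∈ [12, 42]
|AC| ∈ [0, 73]

|CB| ∈ [12, 42]  (≈ [12.0000, 42.0000])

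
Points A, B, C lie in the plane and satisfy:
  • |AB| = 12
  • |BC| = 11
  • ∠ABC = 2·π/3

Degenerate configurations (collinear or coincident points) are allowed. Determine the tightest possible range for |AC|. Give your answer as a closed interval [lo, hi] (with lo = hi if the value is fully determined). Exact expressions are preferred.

|AC| = √(397)  (≈ 19.9249)

|AB| ∈ {12}
|BC| ∈ {11}
|AC| ∈ {√(397)}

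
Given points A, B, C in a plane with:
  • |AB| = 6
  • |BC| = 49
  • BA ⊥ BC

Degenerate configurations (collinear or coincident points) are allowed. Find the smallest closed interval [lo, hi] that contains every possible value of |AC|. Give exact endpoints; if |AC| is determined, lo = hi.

|AB| ∈ {6}
|BC| ∈ {49}
|AC| ∈ {√(2437)}

|AC| = √(2437)  (≈ 49.3660)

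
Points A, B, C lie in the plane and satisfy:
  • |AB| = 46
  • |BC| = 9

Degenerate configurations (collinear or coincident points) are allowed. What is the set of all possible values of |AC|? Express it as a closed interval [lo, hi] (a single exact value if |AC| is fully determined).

|AC| ∈ [37, 55]  (≈ [37.0000, 55.0000])

|AB| ∈ {46}
|BC| ∈ {9}
|AC| ∈ [37, 55]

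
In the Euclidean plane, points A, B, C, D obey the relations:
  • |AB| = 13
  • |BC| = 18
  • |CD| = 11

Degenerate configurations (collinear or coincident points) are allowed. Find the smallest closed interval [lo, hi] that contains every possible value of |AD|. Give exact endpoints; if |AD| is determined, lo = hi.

|AB| ∈ {13}
|BC| ∈ {18}
|CD| ∈ {11}
|AC| ∈ [5, 31]
|BD| ∈ [7, 29]
|AD| ∈ [0, 42]

|AD| ∈ [0, 42]  (≈ [0.0000, 42.0000])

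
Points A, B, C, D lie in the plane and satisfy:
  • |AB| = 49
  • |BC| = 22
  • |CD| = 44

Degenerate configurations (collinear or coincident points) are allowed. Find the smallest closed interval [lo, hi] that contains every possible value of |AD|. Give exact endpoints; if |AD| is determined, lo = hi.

|AB| ∈ {49}
|BC| ∈ {22}
|CD| ∈ {44}
|AC| ∈ [27, 71]
|BD| ∈ [22, 66]
|AD| ∈ [0, 115]

|AD| ∈ [0, 115]  (≈ [0.0000, 115.0000])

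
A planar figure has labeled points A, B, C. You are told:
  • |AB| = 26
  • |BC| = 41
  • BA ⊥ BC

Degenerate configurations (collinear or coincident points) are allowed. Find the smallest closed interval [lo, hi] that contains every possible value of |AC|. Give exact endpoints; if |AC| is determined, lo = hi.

|AB| ∈ {26}
|BC| ∈ {41}
|AC| ∈ {√(2357)}

|AC| = √(2357)  (≈ 48.5489)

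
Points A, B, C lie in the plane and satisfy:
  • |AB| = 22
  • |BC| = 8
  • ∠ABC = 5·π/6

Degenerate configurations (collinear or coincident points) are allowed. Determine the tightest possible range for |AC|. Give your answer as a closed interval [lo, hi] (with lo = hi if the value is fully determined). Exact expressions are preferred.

|AB| ∈ {22}
|BC| ∈ {8}
|AC| ∈ {2·√(44·√(3) + 137)}

|AC| = 2·√(44·√(3) + 137)  (≈ 29.2034)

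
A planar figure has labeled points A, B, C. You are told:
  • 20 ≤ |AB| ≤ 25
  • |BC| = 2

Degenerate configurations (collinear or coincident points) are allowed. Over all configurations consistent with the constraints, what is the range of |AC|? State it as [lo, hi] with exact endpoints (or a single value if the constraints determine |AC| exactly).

|AB| ∈ [20, 25]
|BC| ∈ {2}
|AC| ∈ [18, 27]

|AC| ∈ [18, 27]  (≈ [18.0000, 27.0000])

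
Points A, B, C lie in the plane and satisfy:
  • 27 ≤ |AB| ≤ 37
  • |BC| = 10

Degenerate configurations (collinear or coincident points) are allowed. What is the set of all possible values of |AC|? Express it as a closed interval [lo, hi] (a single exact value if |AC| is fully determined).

|AC| ∈ [17, 47]  (≈ [17.0000, 47.0000])

|AB| ∈ [27, 37]
|BC| ∈ {10}
|AC| ∈ [17, 47]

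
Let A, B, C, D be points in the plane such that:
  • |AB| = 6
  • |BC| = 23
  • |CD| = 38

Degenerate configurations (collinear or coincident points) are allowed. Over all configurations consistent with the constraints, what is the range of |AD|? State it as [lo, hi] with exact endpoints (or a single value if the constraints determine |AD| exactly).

|AB| ∈ {6}
|BC| ∈ {23}
|CD| ∈ {38}
|AC| ∈ [17, 29]
|BD| ∈ [15, 61]
|AD| ∈ [9, 67]

|AD| ∈ [9, 67]  (≈ [9.0000, 67.0000])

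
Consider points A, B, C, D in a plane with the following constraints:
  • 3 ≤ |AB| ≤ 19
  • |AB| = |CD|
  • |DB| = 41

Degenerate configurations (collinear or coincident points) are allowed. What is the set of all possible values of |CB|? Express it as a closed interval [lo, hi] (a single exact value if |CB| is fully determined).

|AB| ∈ [3, 19]
|BD| ∈ {41}
|CD| ∈ [3, 19]
|AD| ∈ [22, 60]
|BC| ∈ [22, 60]
|AC| ∈ [3, 79]

|CB| ∈ [22, 60]  (≈ [22.0000, 60.0000])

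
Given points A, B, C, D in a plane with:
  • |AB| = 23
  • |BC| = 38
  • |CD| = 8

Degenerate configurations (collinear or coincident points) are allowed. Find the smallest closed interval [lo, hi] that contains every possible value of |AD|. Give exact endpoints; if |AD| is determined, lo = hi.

|AB| ∈ {23}
|BC| ∈ {38}
|CD| ∈ {8}
|AC| ∈ [15, 61]
|BD| ∈ [30, 46]
|AD| ∈ [7, 69]

|AD| ∈ [7, 69]  (≈ [7.0000, 69.0000])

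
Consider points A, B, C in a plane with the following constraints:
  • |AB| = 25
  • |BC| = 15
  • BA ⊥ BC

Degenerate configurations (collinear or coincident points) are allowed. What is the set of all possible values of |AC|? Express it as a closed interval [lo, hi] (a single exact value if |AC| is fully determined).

|AC| = 5·√(34)  (≈ 29.1548)

|AB| ∈ {25}
|BC| ∈ {15}
|AC| ∈ {5·√(34)}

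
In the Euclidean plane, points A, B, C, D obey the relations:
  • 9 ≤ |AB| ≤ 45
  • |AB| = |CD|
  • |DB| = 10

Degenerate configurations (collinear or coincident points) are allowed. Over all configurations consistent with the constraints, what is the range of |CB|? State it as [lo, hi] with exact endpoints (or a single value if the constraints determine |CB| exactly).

|AB| ∈ [9, 45]
|BD| ∈ {10}
|CD| ∈ [9, 45]
|AD| ∈ [0, 55]
|BC| ∈ [0, 55]
|AC| ∈ [0, 100]

|CB| ∈ [0, 55]  (≈ [0.0000, 55.0000])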